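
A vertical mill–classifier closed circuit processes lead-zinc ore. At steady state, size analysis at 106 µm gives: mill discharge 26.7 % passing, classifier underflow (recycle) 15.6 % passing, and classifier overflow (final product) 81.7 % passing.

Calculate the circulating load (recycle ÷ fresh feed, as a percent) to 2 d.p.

CL = 495.50 %

Classifier node, passing 106 µm:
r = (o − d)/(d − u)
r = (81.7 − 26.7)/(26.7 − 15.6) = 55.0/11.1 = 4.9550
CL = 100·r = 495.50 %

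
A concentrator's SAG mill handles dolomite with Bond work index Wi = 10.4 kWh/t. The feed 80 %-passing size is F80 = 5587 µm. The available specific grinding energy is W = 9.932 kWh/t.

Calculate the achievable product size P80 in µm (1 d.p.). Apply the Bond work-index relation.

Bond:  W = 10 Wi (1/√P − 1/√F)
⇒ 1/√P80 = W/(10 Wi) + 1/√F80
  = 9.9320/(10·10.4) + 1/√5587 = 0.095500 + 0.013379 = 0.108879
P80 = (1/0.108879)² = 9.1845² = 84.36 µm

P80 = 84.4 µm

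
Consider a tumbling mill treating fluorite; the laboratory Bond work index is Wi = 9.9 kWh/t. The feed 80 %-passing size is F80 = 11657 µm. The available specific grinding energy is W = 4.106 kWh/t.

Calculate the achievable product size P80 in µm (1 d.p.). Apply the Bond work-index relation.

Bond:  W = 10 Wi (1/√P − 1/√F)
⇒ 1/√P80 = W/(10·Wi) + 1/√F80
  = 4.1060/(10·9.9) + 1/√11657 = 0.041475 + 0.009262 = 0.050737
P80 = (1/0.050737)² = 19.7096² = 388.47 µm

P80 = 388.5 µm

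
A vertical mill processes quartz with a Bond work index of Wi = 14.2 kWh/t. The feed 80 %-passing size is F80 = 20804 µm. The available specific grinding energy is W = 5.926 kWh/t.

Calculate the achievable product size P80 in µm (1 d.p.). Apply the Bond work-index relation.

Bond: W = 10·Wi·(1/√P80 − 1/√F80)
P80^-0.5 = F80^-0.5 + W/(10 Wi)
  = 5.9260/(10·14.2) + 1/√20804 = 0.041732 + 0.006933 = 0.048665
P80 = (1/0.048665)² = 20.5484² = 422.24 µm

P80 = 422.2 µm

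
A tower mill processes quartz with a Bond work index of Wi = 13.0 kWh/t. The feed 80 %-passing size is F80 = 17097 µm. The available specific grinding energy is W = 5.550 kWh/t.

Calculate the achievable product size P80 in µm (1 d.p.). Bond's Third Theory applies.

P80 = 394.6 µm

W_Bond = 10·Wi·(1/√P₈₀ − 1/√F₈₀)
P80^-0.5 = F80^-0.5 + W/(10 Wi)
  = 5.5500/(10·13.0) + 1/√17097 = 0.042692 + 0.007648 = 0.050340
P80 = (1/0.050340)² = 19.8649² = 394.61 µm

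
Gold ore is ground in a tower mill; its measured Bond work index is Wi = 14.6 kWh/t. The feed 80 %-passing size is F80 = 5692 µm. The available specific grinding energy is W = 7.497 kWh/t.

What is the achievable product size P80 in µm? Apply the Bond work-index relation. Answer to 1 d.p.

W = 10 Wi / √P80 − 10 Wi / √F80
P80^(−½) = W/(10 Wi) + F80^(−½)
  = 7.4970/(10·14.6) + 1/√5692 = 0.051349 + 0.013255 = 0.064604
P80 = (1/0.064604)² = 15.4789² = 239.60 µm

P80 = 239.6 µm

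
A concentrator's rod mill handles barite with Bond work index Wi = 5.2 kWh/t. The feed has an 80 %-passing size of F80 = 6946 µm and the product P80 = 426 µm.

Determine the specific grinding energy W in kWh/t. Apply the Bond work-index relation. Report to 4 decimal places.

W_Bond = 10·Wi·(1/√P₈₀ − 1/√F₈₀)
1/√426 = 0.048450;  1/√6946 = 0.011999
W = 10·5.2·(0.048450 − 0.011999) = 1.8955 kWh/t

W = 1.8955 kWh/t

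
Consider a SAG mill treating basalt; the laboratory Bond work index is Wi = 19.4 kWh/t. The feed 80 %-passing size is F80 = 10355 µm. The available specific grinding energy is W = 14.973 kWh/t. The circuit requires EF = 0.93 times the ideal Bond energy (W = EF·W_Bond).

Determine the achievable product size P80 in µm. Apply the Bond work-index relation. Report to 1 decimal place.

W = 10 Wi (P80^-0.5 − F80^-0.5)
W_Bond = W / EF = 14.973 / 0.93 = 16.1000 kWh/t
1/√P80 = 1/√F80 + W_Bond/(10·Wi)
  = 16.1000/(10·19.4) + 1/√10355 = 0.082990 + 0.009827 = 0.092817
P80 = (1/0.092817)² = 10.7739² = 116.08 µm

P80 = 116.1 µm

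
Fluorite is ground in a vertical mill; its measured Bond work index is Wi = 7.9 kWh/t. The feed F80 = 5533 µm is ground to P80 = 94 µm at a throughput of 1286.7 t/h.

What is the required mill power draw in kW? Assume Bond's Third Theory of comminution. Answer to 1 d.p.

P = 9117.8 kW

Bond:  W = 10 Wi (1/√P − 1/√F)
W = 10·7.9·(1/√94 − 1/√5533) = 10·7.9·(0.089698) = 7.0862 kWh/t
P_mill = W·ṁ = 7.0862·1286.7 = 9117.8 kW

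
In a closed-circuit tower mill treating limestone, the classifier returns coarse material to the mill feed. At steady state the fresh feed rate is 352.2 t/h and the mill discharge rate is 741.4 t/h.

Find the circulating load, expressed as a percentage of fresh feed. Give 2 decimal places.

CL = 110.51 %

Steady state: M = F + R.
R = M − F = 741.4 − 352.2 = 389.2 t/h
CL = 100·R/F = 100·389.2/352.2 = 110.51 %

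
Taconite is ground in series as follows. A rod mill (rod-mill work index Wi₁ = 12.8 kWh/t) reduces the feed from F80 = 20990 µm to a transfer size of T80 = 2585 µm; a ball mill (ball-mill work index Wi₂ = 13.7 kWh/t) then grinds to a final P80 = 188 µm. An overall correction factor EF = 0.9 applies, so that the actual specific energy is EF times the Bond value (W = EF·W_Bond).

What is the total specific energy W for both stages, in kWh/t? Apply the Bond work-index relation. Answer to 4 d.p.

W = 8.0381 kWh/t

W = 10 Wi (P80^-0.5 − F80^-0.5)
Stage 1 (20990→2585 µm, Wi₁=12.8): W₁ = 10·12.8·(0.019668 − 0.006902) = 1.6341 kWh/t
Stage 2 (2585→188 µm, Wi₂=13.7): W₂ = 10·13.7·(0.072932 − 0.019668) = 7.2972 kWh/t
W = W₁ + W₂ = 1.6341 + 7.2972 = 8.9312 kWh/t
Apply correction: 8.9312 × 0.9 = 8.0381 kWh/t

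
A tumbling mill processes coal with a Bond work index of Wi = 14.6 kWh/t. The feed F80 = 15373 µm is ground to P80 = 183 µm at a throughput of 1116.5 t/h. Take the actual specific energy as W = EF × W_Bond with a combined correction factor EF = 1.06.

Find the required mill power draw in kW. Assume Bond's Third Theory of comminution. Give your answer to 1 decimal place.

P = 11379.4 kW

W = 10 Wi (1/√P80 − 1/√F80)  [Bond]
W = 10·14.6·(1/√183 − 1/√15373) = 10·14.6·(0.065857) = 9.6151 kWh/t
Corrected W = EF·W_Bond = 1.06·9.6151 = 10.1920 kWh/t
Power = W × throughput = 10.1920 kWh/t × 1116.5 t/h = 11379.4 kW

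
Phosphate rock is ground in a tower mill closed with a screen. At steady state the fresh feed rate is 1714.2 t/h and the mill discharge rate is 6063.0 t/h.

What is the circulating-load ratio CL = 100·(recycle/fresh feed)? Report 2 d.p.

CL = 253.69 %

M = F + R at steady state, so:
R = M − F = 6063.0 − 1714.2 = 4348.8 t/h
CL = 100·R/F = 100·4348.8/1714.2 = 253.69 %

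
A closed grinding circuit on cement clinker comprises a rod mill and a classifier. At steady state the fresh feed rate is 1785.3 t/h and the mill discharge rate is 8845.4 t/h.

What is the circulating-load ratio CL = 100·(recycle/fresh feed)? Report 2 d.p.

CL = 395.46 %

Steady state: M = F + R.
R = M − F = 8845.4 − 1785.3 = 7060.1 t/h
CL = 100·R/F = 100·7060.1/1785.3 = 395.46 %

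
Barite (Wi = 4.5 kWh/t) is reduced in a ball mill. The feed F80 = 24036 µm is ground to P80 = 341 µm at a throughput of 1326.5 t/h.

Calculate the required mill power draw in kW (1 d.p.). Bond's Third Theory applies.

Bond:  W = 10 Wi (1/√P − 1/√F)
W = 10·4.5·(1/√341 − 1/√24036) = 10·4.5·(0.047703) = 2.1466 kWh/t
Power = W × throughput = 2.1466 kWh/t × 1326.5 t/h = 2847.5 kW

P = 2847.5 kW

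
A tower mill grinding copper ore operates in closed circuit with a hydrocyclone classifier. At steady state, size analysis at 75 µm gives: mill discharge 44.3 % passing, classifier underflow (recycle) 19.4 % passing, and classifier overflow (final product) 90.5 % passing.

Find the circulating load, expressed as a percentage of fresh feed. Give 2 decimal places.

Two-product formula at 75 µm:
(1+r)d = ru + o → r = (o−d)/(d−u)
r = (90.5 − 44.3)/(44.3 − 19.4) = 46.2/24.9 = 1.8554
CL = 100·r = 185.54 %

CL = 185.54 %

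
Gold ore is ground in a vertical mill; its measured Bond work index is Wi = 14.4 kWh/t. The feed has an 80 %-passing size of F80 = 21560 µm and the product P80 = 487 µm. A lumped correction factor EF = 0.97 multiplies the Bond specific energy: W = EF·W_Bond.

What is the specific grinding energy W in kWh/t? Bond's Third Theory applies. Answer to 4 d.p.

W = 5.3782 kWh/t

Bond:  W = 10 Wi (1/√P − 1/√F)
1/√487 = 0.045314;  1/√21560 = 0.006810
W = 10·14.4·(0.045314 − 0.006810) = 5.5446 kWh/t
Corrected W = EF·W_Bond = 0.97·5.5446 = 5.3782 kWh/t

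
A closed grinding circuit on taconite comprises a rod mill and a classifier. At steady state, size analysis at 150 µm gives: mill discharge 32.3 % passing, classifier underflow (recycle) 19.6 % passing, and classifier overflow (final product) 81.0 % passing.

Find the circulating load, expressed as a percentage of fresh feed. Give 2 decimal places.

Balance %-passing 150 µm (r = R/F):
(1+r)·d = r·u + o ⇒ r = (o−d)/(d−u)
r = (81.0 − 32.3)/(32.3 − 19.6) = 48.7/12.7 = 3.8346
CL = 100·r = 383.46 %

CL = 383.46 %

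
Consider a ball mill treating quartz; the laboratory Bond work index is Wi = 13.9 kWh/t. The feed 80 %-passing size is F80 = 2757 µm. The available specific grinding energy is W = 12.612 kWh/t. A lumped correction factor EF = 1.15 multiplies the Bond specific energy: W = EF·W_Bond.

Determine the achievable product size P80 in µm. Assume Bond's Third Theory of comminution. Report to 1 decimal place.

P80 = 104.2 µm

W = 10 Wi (P80^-0.5 − F80^-0.5)
W_Bond = W / EF = 12.612 / 1.15 = 10.9670 kWh/t
⇒ 1/√P80 = W_Bond/(10 Wi) + 1/√F80
  = 10.9670/(10·13.9) + 1/√2757 = 0.078899 + 0.019045 = 0.097944
P80 = (1/0.097944)² = 10.2099² = 104.24 µm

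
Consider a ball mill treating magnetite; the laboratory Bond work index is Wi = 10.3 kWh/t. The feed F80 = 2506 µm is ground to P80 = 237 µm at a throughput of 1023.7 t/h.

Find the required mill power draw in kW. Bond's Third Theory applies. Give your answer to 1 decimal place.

W = 10 Wi / √P80 − 10 Wi / √F80
W = 10·10.3·(1/√237 − 1/√2506) = 10·10.3·(0.044981) = 4.6330 kWh/t
Mill draw = 4.6330 × 1023.7 = 4742.8 kW

P = 4742.8 kW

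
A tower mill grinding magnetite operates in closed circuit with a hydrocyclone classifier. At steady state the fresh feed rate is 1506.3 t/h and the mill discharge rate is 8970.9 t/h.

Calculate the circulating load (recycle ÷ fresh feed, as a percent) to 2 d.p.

CL = 495.56 %

Steady state: M = F + R.
R = M − F = 8970.9 − 1506.3 = 7464.6 t/h
CL = 100·R/F = 100·7464.6/1506.3 = 495.56 %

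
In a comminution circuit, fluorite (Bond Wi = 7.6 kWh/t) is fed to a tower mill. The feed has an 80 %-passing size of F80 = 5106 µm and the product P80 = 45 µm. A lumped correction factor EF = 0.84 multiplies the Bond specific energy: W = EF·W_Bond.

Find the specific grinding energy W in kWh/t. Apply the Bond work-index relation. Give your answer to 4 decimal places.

W = 8.6233 kWh/t

Bond:  W = 10 Wi (1/√P − 1/√F)
1/√45 = 0.149071;  1/√5106 = 0.013995
W = 10·7.6·(0.149071 − 0.013995) = 10.2658 kWh/t
Corrected W = EF·W_Bond = 0.84·10.2658 = 8.6233 kWh/t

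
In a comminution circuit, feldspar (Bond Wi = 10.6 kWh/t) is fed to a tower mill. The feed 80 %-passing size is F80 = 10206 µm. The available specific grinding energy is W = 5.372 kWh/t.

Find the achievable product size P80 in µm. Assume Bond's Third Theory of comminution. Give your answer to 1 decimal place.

W = 10 Wi (P80^-0.5 − F80^-0.5)
⇒ 1/√P80 = W/(10 Wi) + 1/√F80
  = 5.3720/(10·10.6) + 1/√10206 = 0.050679 + 0.009899 = 0.060578
P80 = (1/0.060578)² = 16.5077² = 272.50 µm

P80 = 272.5 µm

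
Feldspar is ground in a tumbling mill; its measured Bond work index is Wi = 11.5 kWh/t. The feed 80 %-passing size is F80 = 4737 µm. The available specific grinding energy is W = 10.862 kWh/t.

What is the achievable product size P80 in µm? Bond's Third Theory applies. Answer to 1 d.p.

W = 10 Wi (1/√P80 − 1/√F80)  [Bond]
⇒ 1/√P80 = W/(10 Wi) + 1/√F80
  = 10.8620/(10·11.5) + 1/√4737 = 0.094452 + 0.014529 = 0.108982
P80 = (1/0.108982)² = 9.1759² = 84.20 µm

P80 = 84.2 µm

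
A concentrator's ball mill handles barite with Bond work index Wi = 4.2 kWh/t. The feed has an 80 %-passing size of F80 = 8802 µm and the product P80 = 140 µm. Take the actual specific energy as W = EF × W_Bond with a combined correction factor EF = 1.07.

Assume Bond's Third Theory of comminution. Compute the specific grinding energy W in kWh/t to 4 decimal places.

Bond: W = 10·Wi·(1/√P80 − 1/√F80)
1/√140 = 0.084515;  1/√8802 = 0.010659
W = 10·4.2·(0.084515 − 0.010659) = 3.1020 kWh/t
With EF = 1.07: W = 3.1020·1.07 = 3.3191 kWh/t

W = 3.3191 kWh/t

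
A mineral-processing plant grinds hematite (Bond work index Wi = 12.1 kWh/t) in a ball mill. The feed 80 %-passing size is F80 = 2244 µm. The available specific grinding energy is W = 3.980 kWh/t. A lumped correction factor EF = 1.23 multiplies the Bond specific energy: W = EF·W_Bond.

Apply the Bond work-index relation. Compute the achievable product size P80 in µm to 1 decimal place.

W = 10·Wi·[P80^(−½) − F80^(−½)]
W_Bond = W / EF = 3.980 / 1.23 = 3.2358 kWh/t
P80^(−½) = W_Bond/(10 Wi) + F80^(−½)
  = 3.2358/(10·12.1) + 1/√2244 = 0.026742 + 0.021110 = 0.047852
P80 = (1/0.047852)² = 20.8978² = 436.72 µm

P80 = 436.7 µm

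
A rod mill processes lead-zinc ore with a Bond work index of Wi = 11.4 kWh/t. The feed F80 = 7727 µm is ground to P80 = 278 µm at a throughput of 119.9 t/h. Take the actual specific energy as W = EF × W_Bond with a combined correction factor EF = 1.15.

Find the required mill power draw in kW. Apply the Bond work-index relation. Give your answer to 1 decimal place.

W_Bond = 10·Wi·(1/√P₈₀ − 1/√F₈₀)
W = 10·11.4·(1/√278 − 1/√7727) = 10·11.4·(0.048600) = 5.5404 kWh/t
W_actual = 1.15 × 5.5404 = 6.3714 kWh/t
Mill draw = 6.3714 × 119.9 = 763.9 kW

P = 763.9 kW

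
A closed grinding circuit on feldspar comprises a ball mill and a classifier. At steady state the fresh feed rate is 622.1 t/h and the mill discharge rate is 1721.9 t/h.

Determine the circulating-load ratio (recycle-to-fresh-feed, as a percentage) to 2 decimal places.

Steady state: M = F + R.
R = M − F = 1721.9 − 622.1 = 1099.8 t/h
CL = 100·R/F = 100·1099.8/622.1 = 176.79 %

CL = 176.79 %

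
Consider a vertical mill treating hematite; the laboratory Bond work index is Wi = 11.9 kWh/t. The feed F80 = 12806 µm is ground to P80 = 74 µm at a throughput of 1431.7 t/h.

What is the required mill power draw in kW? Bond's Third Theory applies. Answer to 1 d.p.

P = 18299.8 kW

Bond: W = 10·Wi·(1/√P80 − 1/√F80)
W = 10·11.9·(1/√74 − 1/√12806) = 10·11.9·(0.107411) = 12.7819 kWh/t
Mill draw = 12.7819 × 1431.7 = 18299.8 kW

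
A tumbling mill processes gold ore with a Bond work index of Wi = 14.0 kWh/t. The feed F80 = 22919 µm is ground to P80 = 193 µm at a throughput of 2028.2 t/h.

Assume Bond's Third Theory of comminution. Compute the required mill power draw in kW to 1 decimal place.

P = 18563.4 kW

W = 10 Wi (1/√P80 − 1/√F80)  [Bond]
W = 10·14.0·(1/√193 − 1/√22919) = 10·14.0·(0.065376) = 9.1527 kWh/t
P = W·T = 9.1527·2028.2 = 18563.4 kW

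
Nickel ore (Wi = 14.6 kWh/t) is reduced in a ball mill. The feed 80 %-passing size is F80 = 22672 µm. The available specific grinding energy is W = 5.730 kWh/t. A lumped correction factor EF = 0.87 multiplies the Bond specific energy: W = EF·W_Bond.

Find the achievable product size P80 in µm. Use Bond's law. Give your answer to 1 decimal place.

P80 = 373.4 µm

W = 10 Wi (1/√P80 − 1/√F80)  [Bond]
W_Bond = W / EF = 5.730 / 0.87 = 6.5862 kWh/t
⇒ 1/√P80 = W_Bond/(10 Wi) + 1/√F80
  = 6.5862/(10·14.6) + 1/√22672 = 0.045111 + 0.006641 = 0.051752
P80 = (1/0.051752)² = 19.3228² = 373.37 µm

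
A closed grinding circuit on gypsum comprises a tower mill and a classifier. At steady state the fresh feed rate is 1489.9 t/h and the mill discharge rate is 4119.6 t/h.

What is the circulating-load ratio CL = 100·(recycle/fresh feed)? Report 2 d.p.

Mill node: discharge = fresh + recycle.
R = M − F = 4119.6 − 1489.9 = 2629.7 t/h
CL = 100·R/F = 100·2629.7/1489.9 = 176.50 %

CL = 176.50 %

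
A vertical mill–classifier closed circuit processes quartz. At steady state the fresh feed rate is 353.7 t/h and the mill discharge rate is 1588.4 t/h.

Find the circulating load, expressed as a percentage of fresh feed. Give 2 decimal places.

Discharge = new feed + return, hence
R = M − F = 1588.4 − 353.7 = 1234.7 t/h
CL = 100·R/F = 100·1234.7/353.7 = 349.08 %

CL = 349.08 %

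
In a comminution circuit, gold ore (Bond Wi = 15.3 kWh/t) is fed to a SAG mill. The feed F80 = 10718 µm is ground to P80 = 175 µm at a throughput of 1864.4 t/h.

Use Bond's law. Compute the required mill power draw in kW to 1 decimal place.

W = 10 Wi / √P80 − 10 Wi / √F80
W = 10·15.3·(1/√175 − 1/√10718) = 10·15.3·(0.065934) = 10.0878 kWh/t
Power = W × throughput = 10.0878 kWh/t × 1864.4 t/h = 18807.8 kW

P = 18807.8 kW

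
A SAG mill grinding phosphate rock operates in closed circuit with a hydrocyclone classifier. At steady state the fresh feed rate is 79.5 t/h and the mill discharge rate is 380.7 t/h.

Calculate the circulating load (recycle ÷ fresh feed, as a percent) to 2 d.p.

CL = 378.87 %

Steady state: M = F + R.
R = M − F = 380.7 − 79.5 = 301.2 t/h
CL = 100·R/F = 100·301.2/79.5 = 378.87 %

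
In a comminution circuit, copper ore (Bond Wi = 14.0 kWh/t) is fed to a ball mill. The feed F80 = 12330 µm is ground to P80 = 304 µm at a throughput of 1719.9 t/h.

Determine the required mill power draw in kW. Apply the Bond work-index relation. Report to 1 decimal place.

Bond: W = 10·Wi·(1/√P80 − 1/√F80)
W = 10·14.0·(1/√304 − 1/√12330) = 10·14.0·(0.048348) = 6.7687 kWh/t
Mill draw = 6.7687 × 1719.9 = 11641.6 kW

P = 11641.6 kW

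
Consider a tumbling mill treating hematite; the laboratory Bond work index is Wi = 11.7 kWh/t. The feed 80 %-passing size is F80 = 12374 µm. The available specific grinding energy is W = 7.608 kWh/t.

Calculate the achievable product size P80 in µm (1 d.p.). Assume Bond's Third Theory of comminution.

P80 = 182.5 µm

W = 10 Wi / √P80 − 10 Wi / √F80
P80^(−½) = W/(10 Wi) + F80^(−½)
  = 7.6080/(10·11.7) + 1/√12374 = 0.065026 + 0.008990 = 0.074015
P80 = (1/0.074015)² = 13.5107² = 182.54 µm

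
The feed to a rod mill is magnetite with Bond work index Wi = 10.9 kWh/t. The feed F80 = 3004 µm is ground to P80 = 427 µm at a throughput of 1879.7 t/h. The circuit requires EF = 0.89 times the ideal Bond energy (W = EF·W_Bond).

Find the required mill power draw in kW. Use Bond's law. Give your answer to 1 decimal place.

P = 5497.5 kW

Bond: W = 10·Wi·(1/√P80 − 1/√F80)
W = 10·10.9·(1/√427 − 1/√3004) = 10·10.9·(0.030148) = 3.2861 kWh/t
W_actual = 0.89 × 3.2861 = 2.9247 kWh/t
P = W·T = 2.9247·1879.7 = 5497.5 kW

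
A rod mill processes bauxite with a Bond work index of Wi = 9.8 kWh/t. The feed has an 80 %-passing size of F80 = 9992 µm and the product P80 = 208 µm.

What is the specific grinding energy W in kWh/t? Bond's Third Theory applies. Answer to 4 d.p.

W = 10·Wi·(P80^(-½) − F80^(-½))
1/√208 = 0.069338;  1/√9992 = 0.010004
W = 10·9.8·(0.069338 − 0.010004) = 5.8147 kWh/t

W = 5.8147 kWh/t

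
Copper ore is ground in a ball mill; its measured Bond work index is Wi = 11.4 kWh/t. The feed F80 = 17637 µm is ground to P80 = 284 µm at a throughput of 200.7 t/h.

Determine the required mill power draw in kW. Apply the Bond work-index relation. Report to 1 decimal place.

W = 10 Wi (1/√P80 − 1/√F80)  [Bond]
W = 10·11.4·(1/√284 − 1/√17637) = 10·11.4·(0.051809) = 5.9062 kWh/t
P_mill = W·ṁ = 5.9062·200.7 = 1185.4 kW

P = 1185.4 kW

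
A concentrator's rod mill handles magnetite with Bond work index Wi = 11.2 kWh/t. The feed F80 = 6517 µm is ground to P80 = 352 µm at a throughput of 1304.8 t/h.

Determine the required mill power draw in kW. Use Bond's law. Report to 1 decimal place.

W = 10·Wi·(P80^(-½) − F80^(-½))
W = 10·11.2·(1/√352 − 1/√6517) = 10·11.2·(0.040913) = 4.5822 kWh/t
Mill draw = 4.5822 × 1304.8 = 5978.9 kW

P = 5978.9 kW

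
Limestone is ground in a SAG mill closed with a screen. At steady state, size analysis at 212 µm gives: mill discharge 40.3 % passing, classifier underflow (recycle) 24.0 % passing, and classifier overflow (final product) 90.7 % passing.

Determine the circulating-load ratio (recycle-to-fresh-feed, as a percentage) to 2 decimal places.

Let r = R/F. Size balance at 212 µm:
d + r·d = r·u + o → r(d−u) = o−d
r = (90.7 − 40.3)/(40.3 − 24.0) = 50.4/16.3 = 3.0920
CL = 100·r = 309.20 %

CL = 309.20 %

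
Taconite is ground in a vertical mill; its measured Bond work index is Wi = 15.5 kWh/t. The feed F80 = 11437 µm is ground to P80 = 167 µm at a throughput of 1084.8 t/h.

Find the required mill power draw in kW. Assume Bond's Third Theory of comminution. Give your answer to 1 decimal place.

W = 10 Wi (P80^-0.5 − F80^-0.5)
W = 10·15.5·(1/√167 − 1/√11437) = 10·15.5·(0.068032) = 10.5449 kWh/t
P = W·T = 10.5449·1084.8 = 11439.1 kW

P = 11439.1 kW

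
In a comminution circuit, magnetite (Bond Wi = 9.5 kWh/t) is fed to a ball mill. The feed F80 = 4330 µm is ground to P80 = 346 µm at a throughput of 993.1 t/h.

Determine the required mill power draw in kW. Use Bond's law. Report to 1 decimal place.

Bond: W = 10·Wi·(1/√P80 − 1/√F80)
W = 10·9.5·(1/√346 − 1/√4330) = 10·9.5·(0.038563) = 3.6635 kWh/t
P_mill = W·ṁ = 3.6635·993.1 = 3638.2 kW

P = 3638.2 kW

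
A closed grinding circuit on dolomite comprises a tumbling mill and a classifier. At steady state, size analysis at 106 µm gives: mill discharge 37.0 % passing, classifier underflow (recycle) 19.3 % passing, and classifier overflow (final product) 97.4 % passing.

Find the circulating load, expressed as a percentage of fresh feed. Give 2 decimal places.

CL = 341.24 %

Let r = R/F. Size balance at 106 µm:
r = (o − d)/(d − u)
r = (97.4 − 37.0)/(37.0 − 19.3) = 60.4/17.7 = 3.4124
CL = 100·r = 341.24 %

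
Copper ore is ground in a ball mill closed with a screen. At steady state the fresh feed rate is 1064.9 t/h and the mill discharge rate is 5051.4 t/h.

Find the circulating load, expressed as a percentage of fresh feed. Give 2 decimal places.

CL = 374.35 %

M = F + R at steady state, so:
R = M − F = 5051.4 − 1064.9 = 3986.5 t/h
CL = 100·R/F = 100·3986.5/1064.9 = 374.35 %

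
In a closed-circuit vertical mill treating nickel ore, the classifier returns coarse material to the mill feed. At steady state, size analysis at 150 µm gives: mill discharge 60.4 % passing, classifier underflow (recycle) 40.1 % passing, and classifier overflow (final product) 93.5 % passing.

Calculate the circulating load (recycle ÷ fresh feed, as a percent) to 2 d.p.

Mass balance on the −150 µm fraction:
d + r·d = r·u + o → r(d−u) = o−d
r = (93.5 − 60.4)/(60.4 − 40.1) = 33.1/20.3 = 1.6305
CL = 100·r = 163.05 %

CL = 163.05 %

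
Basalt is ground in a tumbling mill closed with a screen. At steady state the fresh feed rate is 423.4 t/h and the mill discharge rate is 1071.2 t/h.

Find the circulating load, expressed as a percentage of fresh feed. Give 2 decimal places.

CL = 153.00 %

Discharge = new feed + return, hence
R = M − F = 1071.2 − 423.4 = 647.8 t/h
CL = 100·R/F = 100·647.8/423.4 = 153.00 %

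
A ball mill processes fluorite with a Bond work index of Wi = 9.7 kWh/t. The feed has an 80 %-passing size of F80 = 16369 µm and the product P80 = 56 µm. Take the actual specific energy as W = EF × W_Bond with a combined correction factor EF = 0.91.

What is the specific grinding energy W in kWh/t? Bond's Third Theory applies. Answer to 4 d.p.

W = 11.1056 kWh/t

W_Bond = 10·Wi·(1/√P₈₀ − 1/√F₈₀)
1/√56 = 0.133631;  1/√16369 = 0.007816
W = 10·9.7·(0.133631 − 0.007816) = 12.2040 kWh/t
Corrected W = EF·W_Bond = 0.91·12.2040 = 11.1056 kWh/t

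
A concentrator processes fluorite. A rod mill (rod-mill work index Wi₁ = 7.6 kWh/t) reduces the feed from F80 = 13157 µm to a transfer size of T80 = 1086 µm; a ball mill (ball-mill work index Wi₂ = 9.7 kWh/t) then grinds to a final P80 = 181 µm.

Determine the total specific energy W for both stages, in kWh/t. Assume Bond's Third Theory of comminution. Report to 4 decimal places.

W = 5.9101 kWh/t

W = 10 Wi (P80^-0.5 − F80^-0.5)
Stage 1 (13157→1086 µm, Wi₁=7.6): W₁ = 10·7.6·(0.030345 − 0.008718) = 1.6436 kWh/t
Stage 2 (1086→181 µm, Wi₂=9.7): W₂ = 10·9.7·(0.074329 − 0.030345) = 4.2665 kWh/t
W = W₁ + W₂ = 1.6436 + 4.2665 = 5.9101 kWh/t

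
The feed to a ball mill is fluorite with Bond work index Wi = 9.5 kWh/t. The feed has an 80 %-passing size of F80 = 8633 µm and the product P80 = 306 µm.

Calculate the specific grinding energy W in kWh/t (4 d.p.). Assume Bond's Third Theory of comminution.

W = 4.4083 kWh/t

W_Bond = 10·Wi·(1/√P₈₀ − 1/√F₈₀)
1/√306 = 0.057166;  1/√8633 = 0.010763
W = 10·9.5·(0.057166 − 0.010763) = 4.4083 kWh/t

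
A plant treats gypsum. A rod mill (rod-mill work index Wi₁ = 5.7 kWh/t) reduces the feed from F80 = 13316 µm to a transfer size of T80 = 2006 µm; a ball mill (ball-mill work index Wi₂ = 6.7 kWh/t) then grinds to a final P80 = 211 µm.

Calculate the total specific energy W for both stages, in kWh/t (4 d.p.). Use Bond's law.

W_Bond = 10·Wi·(1/√P₈₀ − 1/√F₈₀)
Stage 1 (13316→2006 µm, Wi₁=5.7): W₁ = 10·5.7·(0.022327 − 0.008666) = 0.7787 kWh/t
Stage 2 (2006→211 µm, Wi₂=6.7): W₂ = 10·6.7·(0.068843 − 0.022327) = 3.1165 kWh/t
W = W₁ + W₂ = 0.7787 + 3.1165 = 3.8952 kWh/t

W = 3.8952 kWh/t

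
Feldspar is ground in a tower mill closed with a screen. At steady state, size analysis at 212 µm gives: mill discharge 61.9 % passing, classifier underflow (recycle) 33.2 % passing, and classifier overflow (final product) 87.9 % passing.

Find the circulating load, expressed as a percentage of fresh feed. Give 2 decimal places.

Classifier node, passing 212 µm:
d + r·d = r·u + o → r(d−u) = o−d
r = (87.9 − 61.9)/(61.9 − 33.2) = 26.0/28.7 = 0.9059
CL = 100·r = 90.59 %

CL = 90.59 %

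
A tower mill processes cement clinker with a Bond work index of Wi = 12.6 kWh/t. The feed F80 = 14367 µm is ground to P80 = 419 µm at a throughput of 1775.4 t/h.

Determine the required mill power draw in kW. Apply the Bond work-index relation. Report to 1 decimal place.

Bond: W = 10·Wi·(1/√P80 − 1/√F80)
W = 10·12.6·(1/√419 − 1/√14367) = 10·12.6·(0.040510) = 5.1043 kWh/t
P_mill = W·ṁ = 5.1043·1775.4 = 9062.2 kW

P = 9062.2 kW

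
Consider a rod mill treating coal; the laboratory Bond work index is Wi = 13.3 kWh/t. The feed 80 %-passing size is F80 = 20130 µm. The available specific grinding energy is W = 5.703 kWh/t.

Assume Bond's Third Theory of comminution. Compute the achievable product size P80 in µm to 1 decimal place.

Bond:  W = 10 Wi (1/√P − 1/√F)
P80^-0.5 = F80^-0.5 + W/(10 Wi)
  = 5.7030/(10·13.3) + 1/√20130 = 0.042880 + 0.007048 = 0.049928
P80 = (1/0.049928)² = 20.0289² = 401.16 µm

P80 = 401.2 µm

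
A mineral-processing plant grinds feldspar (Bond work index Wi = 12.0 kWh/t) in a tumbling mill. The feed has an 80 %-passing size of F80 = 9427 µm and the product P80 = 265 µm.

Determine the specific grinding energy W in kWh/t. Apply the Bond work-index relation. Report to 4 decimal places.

W = 10 Wi / √P80 − 10 Wi / √F80
1/√265 = 0.061430;  1/√9427 = 0.010299
W = 10·12.0·(0.061430 − 0.010299) = 6.1356 kWh/t

W = 6.1356 kWh/t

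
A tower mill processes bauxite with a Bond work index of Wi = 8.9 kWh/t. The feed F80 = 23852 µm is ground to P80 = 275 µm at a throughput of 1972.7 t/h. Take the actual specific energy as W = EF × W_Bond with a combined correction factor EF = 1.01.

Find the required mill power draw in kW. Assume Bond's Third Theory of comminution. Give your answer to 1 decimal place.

P = 9545.0 kW

W = 10·Wi·[P80^(−½) − F80^(−½)]
W = 10·8.9·(1/√275 − 1/√23852) = 10·8.9·(0.053827) = 4.7906 kWh/t
W_actual = 1.01 × 4.7906 = 4.8385 kWh/t
P = W·T = 4.8385·1972.7 = 9545.0 kW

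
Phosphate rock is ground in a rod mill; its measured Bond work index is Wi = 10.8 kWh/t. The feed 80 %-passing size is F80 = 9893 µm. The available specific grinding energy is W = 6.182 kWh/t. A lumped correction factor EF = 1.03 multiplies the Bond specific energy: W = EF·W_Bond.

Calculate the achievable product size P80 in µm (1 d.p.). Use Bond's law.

W = 10 Wi (P80^-0.5 − F80^-0.5)
W_Bond = W / EF = 6.182 / 1.03 = 6.0019 kWh/t
P80^-0.5 = F80^-0.5 + W_Bond/(10 Wi)
  = 6.0019/(10·10.8) + 1/√9893 = 0.055574 + 0.010054 = 0.065627
P80 = (1/0.065627)² = 15.2375² = 232.18 µm

P80 = 232.2 µm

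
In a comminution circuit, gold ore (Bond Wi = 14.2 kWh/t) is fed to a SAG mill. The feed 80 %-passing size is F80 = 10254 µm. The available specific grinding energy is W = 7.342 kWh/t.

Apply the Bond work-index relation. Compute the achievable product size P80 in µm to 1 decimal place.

Bond:  W = 10 Wi (1/√P − 1/√F)
P80^-0.5 = F80^-0.5 + W/(10 Wi)
  = 7.3420/(10·14.2) + 1/√10254 = 0.051704 + 0.009875 = 0.061580
P80 = (1/0.061580)² = 16.2391² = 263.71 µm

P80 = 263.7 µm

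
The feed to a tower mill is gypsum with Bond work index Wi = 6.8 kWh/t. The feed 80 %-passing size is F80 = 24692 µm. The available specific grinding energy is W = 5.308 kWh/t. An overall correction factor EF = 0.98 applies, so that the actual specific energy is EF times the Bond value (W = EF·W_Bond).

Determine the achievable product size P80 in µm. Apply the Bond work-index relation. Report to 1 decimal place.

P80 = 135.2 µm

W = 10·Wi·[P80^(−½) − F80^(−½)]
W_Bond = W / EF = 5.308 / 0.98 = 5.4163 kWh/t
⇒ 1/√P80 = W_Bond/(10 Wi) + 1/√F80
  = 5.4163/(10·6.8) + 1/√24692 = 0.079652 + 0.006364 = 0.086016
P80 = (1/0.086016)² = 11.6258² = 135.16 µm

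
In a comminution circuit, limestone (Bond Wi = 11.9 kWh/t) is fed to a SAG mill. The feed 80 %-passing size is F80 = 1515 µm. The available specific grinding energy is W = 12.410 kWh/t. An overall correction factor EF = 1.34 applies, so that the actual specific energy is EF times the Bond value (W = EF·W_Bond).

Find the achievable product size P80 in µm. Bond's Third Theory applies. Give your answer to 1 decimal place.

Bond:  W = 10 Wi (1/√P − 1/√F)
W_Bond = W / EF = 12.410 / 1.34 = 9.2612 kWh/t
⇒ 1/√P80 = W_Bond/(10 Wi) + 1/√F80
  = 9.2612/(10·11.9) + 1/√1515 = 0.077825 + 0.025692 = 0.103517
P80 = (1/0.103517)² = 9.6603² = 93.32 µm

P80 = 93.3 µm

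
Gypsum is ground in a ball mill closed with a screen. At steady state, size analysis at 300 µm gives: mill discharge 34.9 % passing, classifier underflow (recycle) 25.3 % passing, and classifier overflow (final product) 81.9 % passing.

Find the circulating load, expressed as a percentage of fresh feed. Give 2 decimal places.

Two-product formula at 300 µm:
(1+r)d = ru + o → r = (o−d)/(d−u)
r = (81.9 − 34.9)/(34.9 − 25.3) = 47.0/9.6 = 4.8958
CL = 100·r = 489.58 %

CL = 489.58 %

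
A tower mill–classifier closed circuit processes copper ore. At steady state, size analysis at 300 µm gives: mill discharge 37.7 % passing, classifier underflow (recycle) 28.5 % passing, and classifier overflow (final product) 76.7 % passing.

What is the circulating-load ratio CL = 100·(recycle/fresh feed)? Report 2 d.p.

CL = 423.91 %

Mass balance on the −300 µm fraction:
(1+r)d = ru + o → r = (o−d)/(d−u)
r = (76.7 − 37.7)/(37.7 − 28.5) = 39.0/9.2 = 4.2391
CL = 100·r = 423.91 %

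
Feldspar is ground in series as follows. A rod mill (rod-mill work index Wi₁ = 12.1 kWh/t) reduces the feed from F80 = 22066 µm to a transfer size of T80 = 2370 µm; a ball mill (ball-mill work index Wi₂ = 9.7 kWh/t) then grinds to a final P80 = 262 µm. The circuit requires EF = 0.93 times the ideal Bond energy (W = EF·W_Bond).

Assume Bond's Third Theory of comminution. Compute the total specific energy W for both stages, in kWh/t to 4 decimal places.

W = 10·Wi·(P80^(-½) − F80^(-½))
Stage 1 (22066→2370 µm, Wi₁=12.1): W₁ = 10·12.1·(0.020541 − 0.006732) = 1.6709 kWh/t
Stage 2 (2370→262 µm, Wi₂=9.7): W₂ = 10·9.7·(0.061780 − 0.020541) = 4.0002 kWh/t
W = W₁ + W₂ = 1.6709 + 4.0002 = 5.6711 kWh/t
W_actual = 0.93 × 5.6711 = 5.2741 kWh/t

W = 5.2741 kWh/t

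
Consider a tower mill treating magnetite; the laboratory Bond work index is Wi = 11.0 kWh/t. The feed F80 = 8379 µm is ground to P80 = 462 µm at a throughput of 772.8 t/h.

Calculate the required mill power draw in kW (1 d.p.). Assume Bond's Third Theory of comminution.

P = 3026.3 kW

W = 10 Wi / √P80 − 10 Wi / √F80
W = 10·11.0·(1/√462 − 1/√8379) = 10·11.0·(0.035600) = 3.9160 kWh/t
P = W·T = 3.9160·772.8 = 3026.3 kW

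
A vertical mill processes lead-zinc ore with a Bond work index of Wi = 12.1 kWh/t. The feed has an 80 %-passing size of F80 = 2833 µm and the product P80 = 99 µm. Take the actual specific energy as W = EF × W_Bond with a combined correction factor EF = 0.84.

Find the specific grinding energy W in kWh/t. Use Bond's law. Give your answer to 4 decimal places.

W_Bond = 10·Wi·(1/√P₈₀ − 1/√F₈₀)
1/√99 = 0.100504;  1/√2833 = 0.018788
W = 10·12.1·(0.100504 − 0.018788) = 9.8876 kWh/t
With EF = 0.84: W = 9.8876·0.84 = 8.3056 kWh/t

W = 8.3056 kWh/t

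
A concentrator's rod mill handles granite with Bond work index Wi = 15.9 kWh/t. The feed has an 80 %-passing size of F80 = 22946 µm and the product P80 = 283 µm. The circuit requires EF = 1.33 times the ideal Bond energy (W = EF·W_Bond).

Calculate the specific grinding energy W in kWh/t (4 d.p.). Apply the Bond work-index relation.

W = 11.1746 kWh/t

W = 10 Wi (P80^-0.5 − F80^-0.5)
1/√283 = 0.059444;  1/√22946 = 0.006602
W = 10·15.9·(0.059444 − 0.006602) = 8.4019 kWh/t
Corrected W = EF·W_Bond = 1.33·8.4019 = 11.1746 kWh/t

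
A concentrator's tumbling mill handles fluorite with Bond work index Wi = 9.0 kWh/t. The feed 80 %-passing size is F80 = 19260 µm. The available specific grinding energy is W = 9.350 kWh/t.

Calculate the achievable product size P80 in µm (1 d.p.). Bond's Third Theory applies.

W = 10 Wi (P80^-0.5 − F80^-0.5)
P80^(−½) = W/(10 Wi) + F80^(−½)
  = 9.3500/(10·9.0) + 1/√19260 = 0.103889 + 0.007206 = 0.111095
P80 = (1/0.111095)² = 9.0013² = 81.02 µm

P80 = 81.0 µm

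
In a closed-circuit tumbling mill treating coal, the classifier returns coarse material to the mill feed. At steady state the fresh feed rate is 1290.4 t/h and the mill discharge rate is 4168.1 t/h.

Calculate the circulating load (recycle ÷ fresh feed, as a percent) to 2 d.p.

Discharge = new feed + return, hence
R = M − F = 4168.1 − 1290.4 = 2877.7 t/h
CL = 100·R/F = 100·2877.7/1290.4 = 223.01 %

CL = 223.01 %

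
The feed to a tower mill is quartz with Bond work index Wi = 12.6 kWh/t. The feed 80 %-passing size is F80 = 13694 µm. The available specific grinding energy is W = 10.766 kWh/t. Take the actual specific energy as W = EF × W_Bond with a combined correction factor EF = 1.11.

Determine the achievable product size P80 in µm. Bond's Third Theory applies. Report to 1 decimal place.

W = 10 Wi (1/√P80 − 1/√F80)  [Bond]
W_Bond = W / EF = 10.766 / 1.11 = 9.6991 kWh/t
⇒ 1/√P80 = W_Bond/(10 Wi) + 1/√F80
  = 9.6991/(10·12.6) + 1/√13694 = 0.076977 + 0.008545 = 0.085522
P80 = (1/0.085522)² = 11.6928² = 136.72 µm

P80 = 136.7 µm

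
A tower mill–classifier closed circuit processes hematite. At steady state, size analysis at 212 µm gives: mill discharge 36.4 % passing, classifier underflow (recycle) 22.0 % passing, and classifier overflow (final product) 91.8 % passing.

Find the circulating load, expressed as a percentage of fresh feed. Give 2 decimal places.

CL = 384.72 %

Balance %-passing 212 µm (r = R/F):
(1+r)·d = r·u + o ⇒ r = (o−d)/(d−u)
r = (91.8 − 36.4)/(36.4 − 22.0) = 55.4/14.4 = 3.8472
CL = 100·r = 384.72 %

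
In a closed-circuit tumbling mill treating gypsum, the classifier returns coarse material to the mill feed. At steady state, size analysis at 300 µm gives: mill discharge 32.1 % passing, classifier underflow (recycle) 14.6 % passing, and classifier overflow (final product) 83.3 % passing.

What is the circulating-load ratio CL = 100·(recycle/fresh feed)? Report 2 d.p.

CL = 292.57 %

Let r = R/F. Size balance at 300 µm:
Fd + Rd = Ru + Fo ⇒ R/F = (o−d)/(d−u)
r = (83.3 − 32.1)/(32.1 − 14.6) = 51.2/17.5 = 2.9257
CL = 100·r = 292.57 %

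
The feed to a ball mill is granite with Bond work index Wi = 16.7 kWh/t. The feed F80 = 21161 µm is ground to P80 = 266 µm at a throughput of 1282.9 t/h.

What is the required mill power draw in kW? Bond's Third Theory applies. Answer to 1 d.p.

W = 10 Wi (P80^-0.5 − F80^-0.5)
W = 10·16.7·(1/√266 − 1/√21161) = 10·16.7·(0.054440) = 9.0914 kWh/t
P = W·T = 9.0914·1282.9 = 11663.4 kW

P = 11663.4 kW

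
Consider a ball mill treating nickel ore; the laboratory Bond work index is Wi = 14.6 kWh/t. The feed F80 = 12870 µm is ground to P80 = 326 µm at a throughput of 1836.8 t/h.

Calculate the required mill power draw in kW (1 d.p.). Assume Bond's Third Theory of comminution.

Bond:  W = 10 Wi (1/√P − 1/√F)
W = 10·14.6·(1/√326 − 1/√12870) = 10·14.6·(0.046570) = 6.7992 kWh/t
P = W·T = 6.7992·1836.8 = 12488.8 kW

P = 12488.8 kW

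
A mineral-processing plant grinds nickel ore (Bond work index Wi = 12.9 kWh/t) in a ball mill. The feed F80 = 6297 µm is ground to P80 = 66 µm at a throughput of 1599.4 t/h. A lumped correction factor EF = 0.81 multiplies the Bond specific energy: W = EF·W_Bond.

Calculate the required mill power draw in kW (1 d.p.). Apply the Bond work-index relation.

P = 18465.2 kW

W = 10·Wi·(P80^(-½) − F80^(-½))
W = 10·12.9·(1/√66 − 1/√6297) = 10·12.9·(0.110490) = 14.2532 kWh/t
Apply correction: 14.2532 × 0.81 = 11.5451 kWh/t
Mill draw = 11.5451 × 1599.4 = 18465.2 kW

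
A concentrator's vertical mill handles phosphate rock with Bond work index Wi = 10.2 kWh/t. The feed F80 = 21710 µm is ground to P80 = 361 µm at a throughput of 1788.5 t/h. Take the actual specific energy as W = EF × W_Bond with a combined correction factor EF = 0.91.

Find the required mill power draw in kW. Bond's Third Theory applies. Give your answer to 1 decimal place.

W = 10 Wi (P80^-0.5 − F80^-0.5)
W = 10·10.2·(1/√361 − 1/√21710) = 10·10.2·(0.045845) = 4.6762 kWh/t
Apply correction: 4.6762 × 0.91 = 4.2553 kWh/t
Mill draw = 4.2553 × 1788.5 = 7610.6 kW

P = 7610.6 kW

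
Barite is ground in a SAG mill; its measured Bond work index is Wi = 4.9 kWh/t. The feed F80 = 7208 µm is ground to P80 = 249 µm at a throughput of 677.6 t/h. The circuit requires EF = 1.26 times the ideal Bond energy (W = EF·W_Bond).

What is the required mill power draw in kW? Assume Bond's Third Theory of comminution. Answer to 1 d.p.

P = 2158.4 kW

W = 10·Wi·[P80^(−½) − F80^(−½)]
W = 10·4.9·(1/√249 − 1/√7208) = 10·4.9·(0.051594) = 2.5281 kWh/t
Corrected W = EF·W_Bond = 1.26·2.5281 = 3.1854 kWh/t
P_mill = W·ṁ = 3.1854·677.6 = 2158.4 kW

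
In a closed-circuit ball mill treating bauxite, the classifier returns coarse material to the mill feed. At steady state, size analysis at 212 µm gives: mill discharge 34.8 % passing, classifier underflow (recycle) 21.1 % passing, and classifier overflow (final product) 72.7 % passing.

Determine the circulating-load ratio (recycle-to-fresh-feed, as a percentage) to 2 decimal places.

CL = 276.64 %

Two-product formula at 212 µm:
r = (o − d)/(d − u)
r = (72.7 − 34.8)/(34.8 − 21.1) = 37.9/13.7 = 2.7664
CL = 100·r = 276.64 %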